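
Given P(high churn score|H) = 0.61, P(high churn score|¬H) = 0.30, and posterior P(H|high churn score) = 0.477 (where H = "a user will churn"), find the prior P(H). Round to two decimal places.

In odds form, posterior odds = prior odds × likelihood ratio, so prior odds = posterior odds ÷ LR.
Posterior odds = 0.477/(1−0.477) = 0.9120. LR = 0.61/0.30 = 2.0333.
Prior odds = 0.9120/2.0333 = 0.4485, so P(H) = 0.4485/(1+0.4485) ≈ 0.31.

P(H) = 0.31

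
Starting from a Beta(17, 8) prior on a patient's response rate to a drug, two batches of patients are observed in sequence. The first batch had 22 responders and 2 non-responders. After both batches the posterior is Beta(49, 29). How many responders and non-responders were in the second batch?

Sequential conjugate updates are equivalent to a single update on the pooled data, so total successes = posterior α − prior α and total failures = posterior β − prior β.
Total across both batches: 49−17=32 responders, 29−8=21 non-responders.
Subtract the first batch: 32−22=10 responders and 21−2=19 non-responders.

10 responders and 19 non-responders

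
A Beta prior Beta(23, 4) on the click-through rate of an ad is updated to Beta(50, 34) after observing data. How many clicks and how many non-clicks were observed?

27 clicks and 30 non-clicks

Beta is conjugate to the binomial likelihood: posterior = Beta(a+s, b+f).
Match parameters: s=50−23=27, f=34−4=30.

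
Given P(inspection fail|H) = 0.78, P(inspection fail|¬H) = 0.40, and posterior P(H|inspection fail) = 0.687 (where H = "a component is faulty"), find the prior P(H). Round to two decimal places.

Bayes' rule in odds form gives O(H|E) = O(H)·[P(E|H)/P(E|¬H)], hence O(H) = O(H|E)/LR.
Posterior odds = 0.687/(1−0.687) = 2.1949. LR = 0.78/0.40 = 1.9500.
Prior odds = 2.1949/1.9500 = 1.1256, so P(H) = 1.1256/(1+1.1256) ≈ 0.53.

P(H) = 0.53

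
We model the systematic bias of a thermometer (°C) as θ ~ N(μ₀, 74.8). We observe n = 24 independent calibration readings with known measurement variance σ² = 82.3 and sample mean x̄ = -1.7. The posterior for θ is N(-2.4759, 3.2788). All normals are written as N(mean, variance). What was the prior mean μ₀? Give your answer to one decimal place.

With known observation variance, the Normal–Normal posterior has precision τ_n = τ₀ + n/σ² and mean μ_n = (τ₀μ₀ + (n/σ²)x̄)/τ_n.
Here τ₀ = 1/74.8 = 0.013369 and τ_data = 24/82.3 = 0.291616, so τ_n = 0.304985.
Rearranging for μ₀: μ₀ = (μ_n·τ_n − τ_data·x̄)/τ₀ = (-2.4759·0.304985 − 0.291616·-1.7) / 0.013369 = -0.259365/0.013369 ≈ -19.4.

μ₀ = -19.4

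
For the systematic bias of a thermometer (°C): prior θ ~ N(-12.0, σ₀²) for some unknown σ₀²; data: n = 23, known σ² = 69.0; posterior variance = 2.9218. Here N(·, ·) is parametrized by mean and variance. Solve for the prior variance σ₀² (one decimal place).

Posterior precision equals prior precision plus data precision: 1/σ_n² = 1/σ₀² + n/σ².
So 1/σ₀² = 1/2.9218 − 23/69.0 = 0.342255 − 0.333333 = 0.008922.
Hence σ₀² = 1/0.008922 ≈ 112.1.

σ₀² = 112.1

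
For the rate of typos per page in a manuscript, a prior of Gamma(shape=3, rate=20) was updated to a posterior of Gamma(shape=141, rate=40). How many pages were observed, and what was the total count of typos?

n = 20 pages with total 138 typos

Gamma–Poisson conjugacy: posterior shape = α + Σxᵢ, posterior rate = β + n.
Matching: Σxᵢ = 141 − 3 = 138 and n = 40 − 20 = 20.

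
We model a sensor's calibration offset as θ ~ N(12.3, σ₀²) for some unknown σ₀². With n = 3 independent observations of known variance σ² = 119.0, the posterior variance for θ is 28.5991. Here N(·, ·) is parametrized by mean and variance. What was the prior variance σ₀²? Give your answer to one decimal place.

σ₀² = 102.5

For the Normal–Normal model with known σ², precisions add: τ_n = τ₀ + n/σ².
So 1/σ₀² = 1/28.5991 − 3/119.0 = 0.034966 − 0.025210 = 0.009756.
Hence σ₀² = 1/0.009756 ≈ 102.5.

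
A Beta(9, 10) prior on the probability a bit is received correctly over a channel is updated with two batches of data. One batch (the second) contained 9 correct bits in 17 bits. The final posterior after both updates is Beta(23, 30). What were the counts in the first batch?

5 correct bits and 12 errors

Because Beta–binomial updating is additive in the counts, the combined data contributed (α_post−α_prior, β_post−β_prior) successes and failures.
Total across both batches: 23−9=14 correct bits, 30−10=20 errors.
Subtract the second batch: 14−9=5 correct bits and 20−8=12 errors.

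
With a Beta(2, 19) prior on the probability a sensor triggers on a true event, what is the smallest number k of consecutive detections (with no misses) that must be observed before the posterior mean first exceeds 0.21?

k = 4

After k detections and 0 misses the posterior is Beta(2+k, 19), with mean (2+k)/(2+19+k).
Set (2+k)/(21+k) > 0.21 and solve: k > (0.21·21 − 2)/(1 − 0.21) = 3.051.
The smallest integer exceeding 3.051 is 4.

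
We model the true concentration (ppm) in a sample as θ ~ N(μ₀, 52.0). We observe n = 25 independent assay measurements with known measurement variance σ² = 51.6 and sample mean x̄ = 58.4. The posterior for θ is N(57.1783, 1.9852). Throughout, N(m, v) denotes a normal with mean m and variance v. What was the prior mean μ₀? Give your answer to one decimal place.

μ₀ = 26.4

With known observation variance, the Normal–Normal posterior has precision τ_n = τ₀ + n/σ² and mean μ_n = (τ₀μ₀ + (n/σ²)x̄)/τ_n.
Here τ₀ = 1/52.0 = 0.019231 and τ_data = 25/51.6 = 0.484496, so τ_n = 0.503727.
Rearranging for μ₀: μ₀ = (μ_n·τ_n − τ_data·x̄)/τ₀ = (57.1783·0.503727 − 0.484496·58.4) / 0.019231 = 0.507687/0.019231 ≈ 26.4.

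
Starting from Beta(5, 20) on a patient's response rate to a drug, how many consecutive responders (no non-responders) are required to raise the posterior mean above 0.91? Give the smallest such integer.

After k responders and 0 non-responders the posterior is Beta(5+k, 20), with mean (5+k)/(5+20+k).
Set (5+k)/(25+k) > 0.91 and solve: k > (0.91·25 − 5)/(1 − 0.91) = 197.222.
The smallest integer exceeding 197.222 is 198.

k = 198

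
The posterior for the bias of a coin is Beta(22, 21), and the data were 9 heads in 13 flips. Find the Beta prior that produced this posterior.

Beta(13, 17)

Beta is conjugate to the binomial likelihood: posterior = Beta(a+s, b+f).
Subtract the data counts: 22−9=13, 21−4=17.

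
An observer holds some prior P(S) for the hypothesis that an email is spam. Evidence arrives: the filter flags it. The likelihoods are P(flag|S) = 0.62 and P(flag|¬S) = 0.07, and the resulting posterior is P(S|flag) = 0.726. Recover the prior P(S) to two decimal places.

In odds form, posterior odds = prior odds × likelihood ratio, so prior odds = posterior odds ÷ LR.
Posterior odds = 0.726/(1−0.726) = 2.6496. LR = 0.62/0.07 = 8.8571.
Prior odds = 2.6496/8.8571 = 0.2991, so P(S) = 0.2991/(1+0.2991) ≈ 0.23.

P(S) = 0.23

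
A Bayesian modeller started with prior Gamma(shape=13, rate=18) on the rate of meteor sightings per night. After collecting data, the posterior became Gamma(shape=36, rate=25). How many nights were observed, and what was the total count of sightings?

n = 7 nights with total 23 sightings

Gamma–Poisson conjugacy: posterior shape = α + Σxᵢ, posterior rate = β + n.
Matching: Σxᵢ = 36 − 13 = 23 and n = 25 − 18 = 7.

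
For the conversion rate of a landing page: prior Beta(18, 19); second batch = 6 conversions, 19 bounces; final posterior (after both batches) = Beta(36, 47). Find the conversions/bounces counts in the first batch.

Sequential conjugate updates are equivalent to a single update on the pooled data, so total successes = posterior α − prior α and total failures = posterior β − prior β.
Total across both batches: 36−18=18 conversions, 47−19=28 bounces.
Subtract the second batch: 18−6=12 conversions and 28−19=9 bounces.

12 conversions and 9 bounces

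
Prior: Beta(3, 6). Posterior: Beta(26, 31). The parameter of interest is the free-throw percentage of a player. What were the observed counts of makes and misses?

Under Beta–binomial conjugacy the posterior parameters are (a+s, b+f).
Match parameters: s=26−3=23, f=31−6=25.

23 makes and 25 misses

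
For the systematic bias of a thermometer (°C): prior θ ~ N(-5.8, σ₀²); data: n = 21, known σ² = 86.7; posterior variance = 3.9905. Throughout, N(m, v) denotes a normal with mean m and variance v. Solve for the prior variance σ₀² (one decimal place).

σ₀² = 119.3

For the Normal–Normal model with known σ², precisions add: τ_n = τ₀ + n/σ².
So 1/σ₀² = 1/3.9905 − 21/86.7 = 0.250595 − 0.242215 = 0.008380.
Hence σ₀² = 1/0.008380 ≈ 119.3.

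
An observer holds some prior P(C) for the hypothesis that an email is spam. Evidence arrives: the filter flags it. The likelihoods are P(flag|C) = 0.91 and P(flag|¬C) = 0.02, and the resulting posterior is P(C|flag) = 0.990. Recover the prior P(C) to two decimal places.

Bayes' rule in odds form gives O(C|E) = O(C)·[P(E|C)/P(E|¬C)], hence O(C) = O(C|E)/LR.
Posterior odds = 0.990/(1−0.990) = 99.0000. LR = 0.91/0.02 = 45.5000.
Prior odds = 99.0000/45.5000 = 2.1758, so P(C) = 2.1758/(1+2.1758) ≈ 0.69.

P(C) = 0.69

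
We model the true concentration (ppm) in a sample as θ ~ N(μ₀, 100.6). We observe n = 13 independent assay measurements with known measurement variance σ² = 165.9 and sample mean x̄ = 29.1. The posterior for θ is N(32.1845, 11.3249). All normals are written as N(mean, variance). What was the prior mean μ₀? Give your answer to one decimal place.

With known observation variance, the Normal–Normal posterior has precision τ_n = τ₀ + n/σ² and mean μ_n = (τ₀μ₀ + (n/σ²)x̄)/τ_n.
Here τ₀ = 1/100.6 = 0.009940 and τ_data = 13/165.9 = 0.078360, so τ_n = 0.088300.
Rearranging for μ₀: μ₀ = (μ_n·τ_n − τ_data·x̄)/τ₀ = (32.1845·0.088300 − 0.078360·29.1) / 0.009940 = 0.561615/0.009940 ≈ 56.5.

μ₀ = 56.5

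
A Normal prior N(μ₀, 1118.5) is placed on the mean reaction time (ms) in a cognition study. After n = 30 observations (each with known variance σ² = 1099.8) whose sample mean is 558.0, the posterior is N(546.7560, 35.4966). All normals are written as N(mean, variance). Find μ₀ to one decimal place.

With known observation variance, the Normal–Normal posterior has precision τ_n = τ₀ + n/σ² and mean μ_n = (τ₀μ₀ + (n/σ²)x̄)/τ_n.
Here τ₀ = 1/1118.5 = 0.000894 and τ_data = 30/1099.8 = 0.027278, so τ_n = 0.028172.
Rearranging for μ₀: μ₀ = (μ_n·τ_n − τ_data·x̄)/τ₀ = (546.7560·0.028172 − 0.027278·558.0) / 0.000894 = 0.182086/0.000894 ≈ 203.7.

μ₀ = 203.7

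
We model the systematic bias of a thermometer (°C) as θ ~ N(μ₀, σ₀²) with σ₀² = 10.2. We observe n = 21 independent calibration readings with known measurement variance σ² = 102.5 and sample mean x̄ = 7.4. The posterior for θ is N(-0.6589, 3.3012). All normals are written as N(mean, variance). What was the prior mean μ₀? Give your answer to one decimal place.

The posterior mean is a precision-weighted average: μ_n = (τ₀μ₀ + τ_data·x̄)/(τ₀+τ_data), with τ₀=1/σ₀² and τ_data=n/σ².
Here τ₀ = 1/10.2 = 0.098039 and τ_data = 21/102.5 = 0.204878, so τ_n = 0.302917.
Rearranging for μ₀: μ₀ = (μ_n·τ_n − τ_data·x̄)/τ₀ = (-0.6589·0.302917 − 0.204878·7.4) / 0.098039 = -1.715689/0.098039 ≈ -17.5.

μ₀ = -17.5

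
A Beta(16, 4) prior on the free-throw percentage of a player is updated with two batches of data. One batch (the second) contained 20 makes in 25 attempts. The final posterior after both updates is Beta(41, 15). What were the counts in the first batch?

Sequential conjugate updates are equivalent to a single update on the pooled data, so total successes = posterior α − prior α and total failures = posterior β − prior β.
Total across both batches: 41−16=25 makes, 15−4=11 misses.
Subtract the second batch: 25−20=5 makes and 11−5=6 misses.

5 makes and 6 misses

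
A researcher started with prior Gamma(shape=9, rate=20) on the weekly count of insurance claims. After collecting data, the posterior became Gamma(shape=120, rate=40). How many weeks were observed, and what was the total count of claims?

n = 20 weeks with total 111 claims

Gamma–Poisson conjugacy: posterior shape = α + Σxᵢ, posterior rate = β + n.
Matching: Σxᵢ = 120 − 9 = 111 and n = 40 − 20 = 20.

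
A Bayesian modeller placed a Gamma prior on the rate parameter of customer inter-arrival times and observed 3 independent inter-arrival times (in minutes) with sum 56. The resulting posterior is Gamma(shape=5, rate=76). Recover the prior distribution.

Gamma–exponential conjugacy: posterior shape = α + n, posterior rate = β + Σtᵢ.
So α = 5 − 3 = 2 and β = 76 − 56 = 20.

Gamma(shape=2, rate=20)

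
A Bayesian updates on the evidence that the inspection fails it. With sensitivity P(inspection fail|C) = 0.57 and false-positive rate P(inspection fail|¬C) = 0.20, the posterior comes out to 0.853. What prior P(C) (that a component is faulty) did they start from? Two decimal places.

Bayes' rule in odds form gives O(C|E) = O(C)·[P(E|C)/P(E|¬C)], hence O(C) = O(C|E)/LR.
Posterior odds = 0.853/(1−0.853) = 5.8027. LR = 0.57/0.20 = 2.8500.
Prior odds = 5.8027/2.8500 = 2.0360, so P(C) = 2.0360/(1+2.0360) ≈ 0.67.

P(C) = 0.67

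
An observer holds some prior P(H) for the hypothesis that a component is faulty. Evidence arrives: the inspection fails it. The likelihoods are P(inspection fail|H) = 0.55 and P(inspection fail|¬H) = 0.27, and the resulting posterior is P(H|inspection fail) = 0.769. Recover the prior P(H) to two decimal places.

P(H) = 0.62

Bayes' rule in odds form gives O(H|E) = O(H)·[P(E|H)/P(E|¬H)], hence O(H) = O(H|E)/LR.
Posterior odds = 0.769/(1−0.769) = 3.3290. LR = 0.55/0.27 = 2.0370.
Prior odds = 3.3290/2.0370 = 1.6343, so P(H) = 1.6343/(1+1.6343) ≈ 0.62.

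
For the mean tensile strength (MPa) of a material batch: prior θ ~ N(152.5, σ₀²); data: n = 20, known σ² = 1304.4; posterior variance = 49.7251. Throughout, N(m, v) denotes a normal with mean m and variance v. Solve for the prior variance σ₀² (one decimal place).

For the Normal–Normal model with known σ², precisions add: τ_n = τ₀ + n/σ².
So 1/σ₀² = 1/49.7251 − 20/1304.4 = 0.020111 − 0.015333 = 0.004778.
Hence σ₀² = 1/0.004778 ≈ 209.3.

σ₀² = 209.3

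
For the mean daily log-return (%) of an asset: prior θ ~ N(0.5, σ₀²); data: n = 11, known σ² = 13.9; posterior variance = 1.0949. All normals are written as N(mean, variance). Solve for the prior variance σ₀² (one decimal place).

Posterior precision equals prior precision plus data precision: 1/σ_n² = 1/σ₀² + n/σ².
So 1/σ₀² = 1/1.0949 − 11/13.9 = 0.913325 − 0.791367 = 0.121958.
Hence σ₀² = 1/0.121958 ≈ 8.2.

σ₀² = 8.2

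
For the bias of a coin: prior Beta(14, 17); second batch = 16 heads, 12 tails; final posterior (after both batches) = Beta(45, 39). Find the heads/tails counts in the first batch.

Sequential conjugate updates are equivalent to a single update on the pooled data, so total successes = posterior α − prior α and total failures = posterior β − prior β.
Total across both batches: 45−14=31 heads, 39−17=22 tails.
Subtract the second batch: 31−16=15 heads and 22−12=10 tails.

15 heads and 10 tails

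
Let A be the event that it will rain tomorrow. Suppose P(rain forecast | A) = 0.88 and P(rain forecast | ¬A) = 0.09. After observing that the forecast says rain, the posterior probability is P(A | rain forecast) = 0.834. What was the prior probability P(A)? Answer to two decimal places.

In odds form, posterior odds = prior odds × likelihood ratio, so prior odds = posterior odds ÷ LR.
Posterior odds = 0.834/(1−0.834) = 5.0241. LR = 0.88/0.09 = 9.7778.
Prior odds = 5.0241/9.7778 = 0.5138, so P(A) = 0.5138/(1+0.5138) ≈ 0.34.

P(A) = 0.34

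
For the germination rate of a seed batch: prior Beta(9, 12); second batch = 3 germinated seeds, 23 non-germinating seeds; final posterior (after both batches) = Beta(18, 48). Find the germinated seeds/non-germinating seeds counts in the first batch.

Because Beta–binomial updating is additive in the counts, the combined data contributed (α_post−α_prior, β_post−β_prior) successes and failures.
Total across both batches: 18−9=9 germinated seeds, 48−12=36 non-germinating seeds.
Subtract the second batch: 9−3=6 germinated seeds and 36−23=13 non-germinating seeds.

6 germinated seeds and 13 non-germinating seeds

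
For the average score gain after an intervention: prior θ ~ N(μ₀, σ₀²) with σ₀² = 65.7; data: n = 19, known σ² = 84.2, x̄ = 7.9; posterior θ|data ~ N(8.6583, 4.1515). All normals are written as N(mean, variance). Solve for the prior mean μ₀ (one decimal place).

The posterior mean is a precision-weighted average: μ_n = (τ₀μ₀ + τ_data·x̄)/(τ₀+τ_data), with τ₀=1/σ₀² and τ_data=n/σ².
Here τ₀ = 1/65.7 = 0.015221 and τ_data = 19/84.2 = 0.225653, so τ_n = 0.240874.
Rearranging for μ₀: μ₀ = (μ_n·τ_n − τ_data·x̄)/τ₀ = (8.6583·0.240874 − 0.225653·7.9) / 0.015221 = 0.302901/0.015221 ≈ 19.9.

μ₀ = 19.9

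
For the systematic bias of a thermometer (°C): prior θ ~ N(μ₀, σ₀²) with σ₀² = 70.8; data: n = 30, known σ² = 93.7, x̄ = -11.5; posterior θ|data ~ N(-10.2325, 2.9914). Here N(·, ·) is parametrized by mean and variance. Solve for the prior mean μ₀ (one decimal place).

μ₀ = 18.5

The posterior mean is a precision-weighted average: μ_n = (τ₀μ₀ + τ_data·x̄)/(τ₀+τ_data), with τ₀=1/σ₀² and τ_data=n/σ².
Here τ₀ = 1/70.8 = 0.014124 and τ_data = 30/93.7 = 0.320171, so τ_n = 0.334295.
Rearranging for μ₀: μ₀ = (μ_n·τ_n − τ_data·x̄)/τ₀ = (-10.2325·0.334295 − 0.320171·-11.5) / 0.014124 = 0.261293/0.014124 ≈ 18.5.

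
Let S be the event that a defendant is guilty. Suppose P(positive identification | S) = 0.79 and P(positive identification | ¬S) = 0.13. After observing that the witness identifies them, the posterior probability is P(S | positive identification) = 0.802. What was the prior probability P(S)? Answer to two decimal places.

Bayes' rule in odds form gives O(S|E) = O(S)·[P(E|S)/P(E|¬S)], hence O(S) = O(S|E)/LR.
Posterior odds = 0.802/(1−0.802) = 4.0505. LR = 0.79/0.13 = 6.0769.
Prior odds = 4.0505/6.0769 = 0.6665, so P(S) = 0.6665/(1+0.6665) ≈ 0.40.

P(S) = 0.40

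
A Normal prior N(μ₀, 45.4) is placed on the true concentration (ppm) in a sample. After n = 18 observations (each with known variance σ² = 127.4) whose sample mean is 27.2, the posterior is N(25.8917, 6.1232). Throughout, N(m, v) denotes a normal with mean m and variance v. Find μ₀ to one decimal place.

μ₀ = 17.5

With known observation variance, the Normal–Normal posterior has precision τ_n = τ₀ + n/σ² and mean μ_n = (τ₀μ₀ + (n/σ²)x̄)/τ_n.
Here τ₀ = 1/45.4 = 0.022026 and τ_data = 18/127.4 = 0.141287, so τ_n = 0.163313.
Rearranging for μ₀: μ₀ = (μ_n·τ_n − τ_data·x̄)/τ₀ = (25.8917·0.163313 − 0.141287·27.2) / 0.022026 = 0.385445/0.022026 ≈ 17.5.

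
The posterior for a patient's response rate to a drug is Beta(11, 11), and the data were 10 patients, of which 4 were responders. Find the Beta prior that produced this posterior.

Under Beta–binomial conjugacy the posterior parameters are (α+s, β+f).
Subtract the data counts: 11−4=7, 11−6=5.

Beta(7, 5)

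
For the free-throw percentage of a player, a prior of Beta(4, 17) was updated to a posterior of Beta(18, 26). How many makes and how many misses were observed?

Beta is conjugate to the binomial likelihood: posterior = Beta(α+s, β+f).
Match parameters: s=18−4=14, f=26−17=9.

14 makes and 9 misses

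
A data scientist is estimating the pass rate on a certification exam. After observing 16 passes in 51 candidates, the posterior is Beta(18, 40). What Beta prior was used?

Under Beta–binomial conjugacy the posterior parameters are (α+s, β+f).
Subtract the data counts: 18−16=2, 40−35=5.

Beta(2, 5)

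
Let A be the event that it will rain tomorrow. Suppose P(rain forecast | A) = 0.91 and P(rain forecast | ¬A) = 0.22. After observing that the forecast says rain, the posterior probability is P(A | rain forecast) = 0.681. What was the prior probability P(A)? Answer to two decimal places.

P(A) = 0.34

In odds form, posterior odds = prior odds × likelihood ratio, so prior odds = posterior odds ÷ LR.
Posterior odds = 0.681/(1−0.681) = 2.1348. LR = 0.91/0.22 = 4.1364.
Prior odds = 2.1348/4.1364 = 0.5161, so P(A) = 0.5161/(1+0.5161) ≈ 0.34.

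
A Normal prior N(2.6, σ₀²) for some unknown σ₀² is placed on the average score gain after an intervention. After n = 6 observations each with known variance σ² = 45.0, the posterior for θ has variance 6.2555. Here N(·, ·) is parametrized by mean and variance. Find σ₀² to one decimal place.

σ₀² = 37.7

For the Normal–Normal model with known σ², precisions add: τ_n = τ₀ + n/σ².
So 1/σ₀² = 1/6.2555 − 6/45.0 = 0.159859 − 0.133333 = 0.026526.
Hence σ₀² = 1/0.026526 ≈ 37.7.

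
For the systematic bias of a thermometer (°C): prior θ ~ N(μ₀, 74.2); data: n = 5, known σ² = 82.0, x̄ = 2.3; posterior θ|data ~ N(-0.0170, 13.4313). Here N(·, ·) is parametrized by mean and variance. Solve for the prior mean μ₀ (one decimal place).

μ₀ = -10.5

With known observation variance, the Normal–Normal posterior has precision τ_n = τ₀ + n/σ² and mean μ_n = (τ₀μ₀ + (n/σ²)x̄)/τ_n.
Here τ₀ = 1/74.2 = 0.013477 and τ_data = 5/82.0 = 0.060976, so τ_n = 0.074453.
Rearranging for μ₀: μ₀ = (μ_n·τ_n − τ_data·x̄)/τ₀ = (-0.0170·0.074453 − 0.060976·2.3) / 0.013477 = -0.141511/0.013477 ≈ -10.5.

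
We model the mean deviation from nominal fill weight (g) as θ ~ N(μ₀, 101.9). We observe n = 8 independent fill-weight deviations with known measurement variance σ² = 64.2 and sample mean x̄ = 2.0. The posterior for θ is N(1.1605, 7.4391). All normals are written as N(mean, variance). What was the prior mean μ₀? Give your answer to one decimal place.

μ₀ = -9.5

With known observation variance, the Normal–Normal posterior has precision τ_n = τ₀ + n/σ² and mean μ_n = (τ₀μ₀ + (n/σ²)x̄)/τ_n.
Here τ₀ = 1/101.9 = 0.009814 and τ_data = 8/64.2 = 0.124611, so τ_n = 0.134425.
Rearranging for μ₀: μ₀ = (μ_n·τ_n − τ_data·x̄)/τ₀ = (1.1605·0.134425 − 0.124611·2.0) / 0.009814 = -0.093222/0.009814 ≈ -9.5.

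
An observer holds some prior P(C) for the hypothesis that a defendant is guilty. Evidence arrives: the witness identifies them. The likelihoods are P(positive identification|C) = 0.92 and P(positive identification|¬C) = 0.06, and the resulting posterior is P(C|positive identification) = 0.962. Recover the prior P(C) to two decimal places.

P(C) = 0.62

In odds form, posterior odds = prior odds × likelihood ratio, so prior odds = posterior odds ÷ LR.
Posterior odds = 0.962/(1−0.962) = 25.3158. LR = 0.92/0.06 = 15.3333.
Prior odds = 25.3158/15.3333 = 1.6510, so P(C) = 1.6510/(1+1.6510) ≈ 0.62.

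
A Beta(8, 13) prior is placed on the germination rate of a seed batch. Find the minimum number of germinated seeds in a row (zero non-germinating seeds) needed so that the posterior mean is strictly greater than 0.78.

After k germinated seeds and 0 non-germinating seeds the posterior is Beta(8+k, 13), with mean (8+k)/(8+13+k).
Set (8+k)/(21+k) > 0.78 and solve: k > (0.78·21 − 8)/(1 − 0.78) = 38.091.
The smallest integer exceeding 38.091 is 39, and checking k=39: (47)/(60) = 0.7833 > 0.78.

k = 39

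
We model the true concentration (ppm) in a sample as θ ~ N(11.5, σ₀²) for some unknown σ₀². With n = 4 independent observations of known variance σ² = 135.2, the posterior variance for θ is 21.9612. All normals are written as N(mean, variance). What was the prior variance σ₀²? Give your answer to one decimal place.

Posterior precision equals prior precision plus data precision: 1/σ_n² = 1/σ₀² + n/σ².
So 1/σ₀² = 1/21.9612 − 4/135.2 = 0.045535 − 0.029586 = 0.015949.
Hence σ₀² = 1/0.015949 ≈ 62.7.

σ₀² = 62.7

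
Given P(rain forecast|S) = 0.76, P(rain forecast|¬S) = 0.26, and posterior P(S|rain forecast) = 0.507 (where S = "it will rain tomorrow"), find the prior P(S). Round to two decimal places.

In odds form, posterior odds = prior odds × likelihood ratio, so prior odds = posterior odds ÷ LR.
Posterior odds = 0.507/(1−0.507) = 1.0284. LR = 0.76/0.26 = 2.9231.
Prior odds = 1.0284/2.9231 = 0.3518, so P(S) = 0.3518/(1+0.3518) ≈ 0.26.

P(S) = 0.26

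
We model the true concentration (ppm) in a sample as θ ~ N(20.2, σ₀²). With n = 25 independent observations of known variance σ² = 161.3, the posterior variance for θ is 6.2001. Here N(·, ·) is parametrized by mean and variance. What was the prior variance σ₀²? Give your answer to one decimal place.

For the Normal–Normal model with known σ², precisions add: τ_n = τ₀ + n/σ².
So 1/σ₀² = 1/6.2001 − 25/161.3 = 0.161288 − 0.154991 = 0.006297.
Hence σ₀² = 1/0.006297 ≈ 158.8.

σ₀² = 158.8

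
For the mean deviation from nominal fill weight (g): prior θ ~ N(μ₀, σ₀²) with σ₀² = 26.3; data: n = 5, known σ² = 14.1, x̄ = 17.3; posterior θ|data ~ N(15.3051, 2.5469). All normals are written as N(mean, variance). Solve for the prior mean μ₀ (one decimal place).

μ₀ = -3.3

With known observation variance, the Normal–Normal posterior has precision τ_n = τ₀ + n/σ² and mean μ_n = (τ₀μ₀ + (n/σ²)x̄)/τ_n.
Here τ₀ = 1/26.3 = 0.038023 and τ_data = 5/14.1 = 0.354610, so τ_n = 0.392633.
Rearranging for μ₀: μ₀ = (μ_n·τ_n − τ_data·x̄)/τ₀ = (15.3051·0.392633 − 0.354610·17.3) / 0.038023 = -0.125466/0.038023 ≈ -3.3.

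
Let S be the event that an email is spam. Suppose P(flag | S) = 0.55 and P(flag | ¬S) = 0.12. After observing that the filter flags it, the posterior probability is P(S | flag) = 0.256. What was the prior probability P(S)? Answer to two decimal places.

P(S) = 0.07

Bayes' rule in odds form gives O(S|E) = O(S)·[P(E|S)/P(E|¬S)], hence O(S) = O(S|E)/LR.
Posterior odds = 0.256/(1−0.256) = 0.3441. LR = 0.55/0.12 = 4.5833.
Prior odds = 0.3441/4.5833 = 0.0751, so P(S) = 0.0751/(1+0.0751) ≈ 0.07.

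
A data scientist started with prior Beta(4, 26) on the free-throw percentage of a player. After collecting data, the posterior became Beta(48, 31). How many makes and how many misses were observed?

44 makes and 5 misses

Beta is conjugate to the binomial likelihood: posterior = Beta(α+s, β+f).
Match parameters: s=48−4=44, f=31−26=5.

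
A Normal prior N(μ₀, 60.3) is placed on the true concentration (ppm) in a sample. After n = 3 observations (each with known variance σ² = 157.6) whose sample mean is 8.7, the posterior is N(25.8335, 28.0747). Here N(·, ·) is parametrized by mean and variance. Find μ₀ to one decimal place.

The posterior mean is a precision-weighted average: μ_n = (τ₀μ₀ + τ_data·x̄)/(τ₀+τ_data), with τ₀=1/σ₀² and τ_data=n/σ².
Here τ₀ = 1/60.3 = 0.016584 and τ_data = 3/157.6 = 0.019036, so τ_n = 0.035620.
Rearranging for μ₀: μ₀ = (μ_n·τ_n − τ_data·x̄)/τ₀ = (25.8335·0.035620 − 0.019036·8.7) / 0.016584 = 0.754576/0.016584 ≈ 45.5.

μ₀ = 45.5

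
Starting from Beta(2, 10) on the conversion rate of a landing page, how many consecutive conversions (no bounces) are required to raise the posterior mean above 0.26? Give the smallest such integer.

After k conversions and 0 bounces the posterior is Beta(2+k, 10), with mean (2+k)/(2+10+k).
Set (2+k)/(12+k) > 0.26 and solve: k > (0.26·12 − 2)/(1 − 0.26) = 1.514.
The smallest integer exceeding 1.514 is 2, and checking k=2: (4)/(14) = 0.2857 > 0.26.

k = 2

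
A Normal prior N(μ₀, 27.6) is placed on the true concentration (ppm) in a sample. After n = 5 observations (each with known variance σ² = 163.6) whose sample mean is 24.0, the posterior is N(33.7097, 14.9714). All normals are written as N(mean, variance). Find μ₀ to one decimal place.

μ₀ = 41.9

The posterior mean is a precision-weighted average: μ_n = (τ₀μ₀ + τ_data·x̄)/(τ₀+τ_data), with τ₀=1/σ₀² and τ_data=n/σ².
Here τ₀ = 1/27.6 = 0.036232 and τ_data = 5/163.6 = 0.030562, so τ_n = 0.066794.
Rearranging for μ₀: μ₀ = (μ_n·τ_n − τ_data·x̄)/τ₀ = (33.7097·0.066794 − 0.030562·24.0) / 0.036232 = 1.518118/0.036232 ≈ 41.9.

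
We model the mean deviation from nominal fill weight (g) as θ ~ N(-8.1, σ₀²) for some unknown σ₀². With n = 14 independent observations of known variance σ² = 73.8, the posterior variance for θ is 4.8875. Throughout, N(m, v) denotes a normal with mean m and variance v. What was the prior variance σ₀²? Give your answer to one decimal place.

σ₀² = 67.1

Posterior precision equals prior precision plus data precision: 1/σ_n² = 1/σ₀² + n/σ².
So 1/σ₀² = 1/4.8875 − 14/73.8 = 0.204604 − 0.189702 = 0.014902.
Hence σ₀² = 1/0.014902 ≈ 67.1.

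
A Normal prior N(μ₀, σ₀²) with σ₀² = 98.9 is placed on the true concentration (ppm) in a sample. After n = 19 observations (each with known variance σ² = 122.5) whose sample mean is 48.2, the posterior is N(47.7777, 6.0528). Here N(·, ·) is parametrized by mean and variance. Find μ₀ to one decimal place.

μ₀ = 41.3

With known observation variance, the Normal–Normal posterior has precision τ_n = τ₀ + n/σ² and mean μ_n = (τ₀μ₀ + (n/σ²)x̄)/τ_n.
Here τ₀ = 1/98.9 = 0.010111 and τ_data = 19/122.5 = 0.155102, so τ_n = 0.165213.
Rearranging for μ₀: μ₀ = (μ_n·τ_n − τ_data·x̄)/τ₀ = (47.7777·0.165213 − 0.155102·48.2) / 0.010111 = 0.417581/0.010111 ≈ 41.3.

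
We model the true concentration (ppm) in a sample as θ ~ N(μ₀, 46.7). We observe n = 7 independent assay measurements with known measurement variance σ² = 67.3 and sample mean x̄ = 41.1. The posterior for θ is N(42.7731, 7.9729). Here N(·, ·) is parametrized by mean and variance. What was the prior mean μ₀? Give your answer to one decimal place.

μ₀ = 50.9

With known observation variance, the Normal–Normal posterior has precision τ_n = τ₀ + n/σ² and mean μ_n = (τ₀μ₀ + (n/σ²)x̄)/τ_n.
Here τ₀ = 1/46.7 = 0.021413 and τ_data = 7/67.3 = 0.104012, so τ_n = 0.125425.
Rearranging for μ₀: μ₀ = (μ_n·τ_n − τ_data·x̄)/τ₀ = (42.7731·0.125425 − 0.104012·41.1) / 0.021413 = 1.089923/0.021413 ≈ 50.9.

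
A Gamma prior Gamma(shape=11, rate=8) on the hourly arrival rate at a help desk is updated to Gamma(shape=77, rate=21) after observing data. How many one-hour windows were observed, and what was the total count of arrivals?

A Gamma(α, β) prior (rate parametrization) on a Poisson rate with n observations summing to S gives posterior Gamma(α+S, β+n).
Matching: Σxᵢ = 77 − 11 = 66 and n = 21 − 8 = 13.

n = 13 one-hour windows with total 66 arrivals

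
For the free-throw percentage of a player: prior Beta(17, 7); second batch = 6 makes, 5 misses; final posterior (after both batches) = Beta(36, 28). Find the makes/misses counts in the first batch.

13 makes and 16 misses

Because Beta–binomial updating is additive in the counts, the combined data contributed (α_post−α_prior, β_post−β_prior) successes and failures.
Total across both batches: 36−17=19 makes, 28−7=21 misses.
Subtract the second batch: 19−6=13 makes and 21−5=16 misses.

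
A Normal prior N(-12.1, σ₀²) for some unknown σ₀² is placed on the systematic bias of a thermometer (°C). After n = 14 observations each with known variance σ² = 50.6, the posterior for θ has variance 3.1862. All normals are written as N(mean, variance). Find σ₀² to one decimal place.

For the Normal–Normal model with known σ², precisions add: τ_n = τ₀ + n/σ².
So 1/σ₀² = 1/3.1862 − 14/50.6 = 0.313853 − 0.276680 = 0.037173.
Hence σ₀² = 1/0.037173 ≈ 26.9.

σ₀² = 26.9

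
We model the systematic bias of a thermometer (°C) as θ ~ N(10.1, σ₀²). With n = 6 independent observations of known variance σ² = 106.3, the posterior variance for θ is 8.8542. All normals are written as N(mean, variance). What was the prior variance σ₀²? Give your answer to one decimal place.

For the Normal–Normal model with known σ², precisions add: τ_n = τ₀ + n/σ².
So 1/σ₀² = 1/8.8542 − 6/106.3 = 0.112941 − 0.056444 = 0.056497.
Hence σ₀² = 1/0.056497 ≈ 17.7.

σ₀² = 17.7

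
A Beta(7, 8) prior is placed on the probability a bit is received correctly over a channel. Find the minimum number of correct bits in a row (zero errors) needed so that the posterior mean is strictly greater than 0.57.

After k correct bits and 0 errors the posterior is Beta(7+k, 8), with mean (7+k)/(7+8+k).
Set (7+k)/(15+k) > 0.57 and solve: k > (0.57·15 − 7)/(1 − 0.57) = 3.605.
The smallest integer exceeding 3.605 is 4.

k = 4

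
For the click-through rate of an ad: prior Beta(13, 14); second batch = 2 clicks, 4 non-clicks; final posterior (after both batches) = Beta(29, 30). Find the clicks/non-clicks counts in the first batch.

Because Beta–binomial updating is additive in the counts, the combined data contributed (α_post−α_prior, β_post−β_prior) successes and failures.
Total across both batches: 29−13=16 clicks, 30−14=16 non-clicks.
Subtract the second batch: 16−2=14 clicks and 16−4=12 non-clicks.

14 clicks and 12 non-clicks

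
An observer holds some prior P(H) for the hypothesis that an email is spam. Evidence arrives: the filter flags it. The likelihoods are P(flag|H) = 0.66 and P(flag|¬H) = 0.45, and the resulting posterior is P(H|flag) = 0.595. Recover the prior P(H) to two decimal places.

P(H) = 0.50

Bayes' rule in odds form gives O(H|E) = O(H)·[P(E|H)/P(E|¬H)], hence O(H) = O(H|E)/LR.
Posterior odds = 0.595/(1−0.595) = 1.4691. LR = 0.66/0.45 = 1.4667.
Prior odds = 1.4691/1.4667 = 1.0016, so P(H) = 1.0016/(1+1.0016) ≈ 0.50.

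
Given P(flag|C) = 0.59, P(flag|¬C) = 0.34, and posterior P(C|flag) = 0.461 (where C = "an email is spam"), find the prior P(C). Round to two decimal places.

In odds form, posterior odds = prior odds × likelihood ratio, so prior odds = posterior odds ÷ LR.
Posterior odds = 0.461/(1−0.461) = 0.8553. LR = 0.59/0.34 = 1.7353.
Prior odds = 0.8553/1.7353 = 0.4929, so P(C) = 0.4929/(1+0.4929) ≈ 0.33.

P(C) = 0.33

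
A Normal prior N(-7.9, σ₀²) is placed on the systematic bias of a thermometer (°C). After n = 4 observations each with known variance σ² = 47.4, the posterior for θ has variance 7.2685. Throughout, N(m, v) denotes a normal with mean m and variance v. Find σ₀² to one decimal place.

σ₀² = 18.8

Posterior precision equals prior precision plus data precision: 1/σ_n² = 1/σ₀² + n/σ².
So 1/σ₀² = 1/7.2685 − 4/47.4 = 0.137580 − 0.084388 = 0.053192.
Hence σ₀² = 1/0.053192 ≈ 18.8.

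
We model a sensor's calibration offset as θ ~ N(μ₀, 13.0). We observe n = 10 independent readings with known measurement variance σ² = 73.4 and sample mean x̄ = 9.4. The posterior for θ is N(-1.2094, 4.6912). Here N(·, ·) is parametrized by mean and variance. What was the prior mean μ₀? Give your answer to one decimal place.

μ₀ = -20.0

The posterior mean is a precision-weighted average: μ_n = (τ₀μ₀ + τ_data·x̄)/(τ₀+τ_data), with τ₀=1/σ₀² and τ_data=n/σ².
Here τ₀ = 1/13.0 = 0.076923 and τ_data = 10/73.4 = 0.136240, so τ_n = 0.213163.
Rearranging for μ₀: μ₀ = (μ_n·τ_n − τ_data·x̄)/τ₀ = (-1.2094·0.213163 − 0.136240·9.4) / 0.076923 = -1.538455/0.076923 ≈ -20.0.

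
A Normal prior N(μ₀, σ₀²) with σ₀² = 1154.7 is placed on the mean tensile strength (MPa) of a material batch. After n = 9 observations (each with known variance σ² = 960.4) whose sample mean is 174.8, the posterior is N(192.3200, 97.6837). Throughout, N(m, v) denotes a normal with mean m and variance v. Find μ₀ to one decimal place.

With known observation variance, the Normal–Normal posterior has precision τ_n = τ₀ + n/σ² and mean μ_n = (τ₀μ₀ + (n/σ²)x̄)/τ_n.
Here τ₀ = 1/1154.7 = 0.000866 and τ_data = 9/960.4 = 0.009371, so τ_n = 0.010237.
Rearranging for μ₀: μ₀ = (μ_n·τ_n − τ_data·x̄)/τ₀ = (192.3200·0.010237 − 0.009371·174.8) / 0.000866 = 0.330729/0.000866 ≈ 381.9.

μ₀ = 381.9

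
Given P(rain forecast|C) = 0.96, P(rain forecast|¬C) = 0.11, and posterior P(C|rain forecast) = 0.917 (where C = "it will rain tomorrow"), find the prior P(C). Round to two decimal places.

In odds form, posterior odds = prior odds × likelihood ratio, so prior odds = posterior odds ÷ LR.
Posterior odds = 0.917/(1−0.917) = 11.0482. LR = 0.96/0.11 = 8.7273.
Prior odds = 11.0482/8.7273 = 1.2659, so P(C) = 1.2659/(1+1.2659) ≈ 0.56.

P(C) = 0.56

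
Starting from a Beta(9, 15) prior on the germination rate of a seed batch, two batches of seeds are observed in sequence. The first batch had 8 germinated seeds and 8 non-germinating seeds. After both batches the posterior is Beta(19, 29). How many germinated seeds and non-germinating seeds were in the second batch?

2 germinated seeds and 6 non-germinating seeds

Sequential conjugate updates are equivalent to a single update on the pooled data, so total successes = posterior α − prior α and total failures = posterior β − prior β.
Total across both batches: 19−9=10 germinated seeds, 29−15=14 non-germinating seeds.
Subtract the first batch: 10−8=2 germinated seeds and 14−8=6 non-germinating seeds.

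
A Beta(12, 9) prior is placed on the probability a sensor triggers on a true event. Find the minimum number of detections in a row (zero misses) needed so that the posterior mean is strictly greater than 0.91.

k = 80

After k detections and 0 misses the posterior is Beta(12+k, 9), with mean (12+k)/(12+9+k).
Set (12+k)/(21+k) > 0.91 and solve: k > (0.91·21 − 12)/(1 − 0.91) = 79.000.
The smallest integer exceeding 79.000 is 80.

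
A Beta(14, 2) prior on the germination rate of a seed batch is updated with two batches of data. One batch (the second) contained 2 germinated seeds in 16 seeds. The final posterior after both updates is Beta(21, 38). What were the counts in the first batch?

5 germinated seeds and 22 non-germinating seeds

Because Beta–binomial updating is additive in the counts, the combined data contributed (α_post−α_prior, β_post−β_prior) successes and failures.
Total across both batches: 21−14=7 germinated seeds, 38−2=36 non-germinating seeds.
Subtract the second batch: 7−2=5 germinated seeds and 36−14=22 non-germinating seeds.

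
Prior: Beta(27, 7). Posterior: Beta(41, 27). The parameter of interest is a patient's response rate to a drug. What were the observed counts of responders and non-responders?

Under Beta–binomial conjugacy the posterior parameters are (α+s, β+f).
So s = 41 − 27 = 14 and f = 27 − 7 = 20.

14 responders and 20 non-responders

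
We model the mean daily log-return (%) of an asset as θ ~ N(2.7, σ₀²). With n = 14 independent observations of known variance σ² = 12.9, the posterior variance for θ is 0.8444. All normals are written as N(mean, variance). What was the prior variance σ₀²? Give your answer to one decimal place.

Posterior precision equals prior precision plus data precision: 1/σ_n² = 1/σ₀² + n/σ².
So 1/σ₀² = 1/0.8444 − 14/12.9 = 1.184273 − 1.085271 = 0.099002.
Hence σ₀² = 1/0.099002 ≈ 10.1.

σ₀² = 10.1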